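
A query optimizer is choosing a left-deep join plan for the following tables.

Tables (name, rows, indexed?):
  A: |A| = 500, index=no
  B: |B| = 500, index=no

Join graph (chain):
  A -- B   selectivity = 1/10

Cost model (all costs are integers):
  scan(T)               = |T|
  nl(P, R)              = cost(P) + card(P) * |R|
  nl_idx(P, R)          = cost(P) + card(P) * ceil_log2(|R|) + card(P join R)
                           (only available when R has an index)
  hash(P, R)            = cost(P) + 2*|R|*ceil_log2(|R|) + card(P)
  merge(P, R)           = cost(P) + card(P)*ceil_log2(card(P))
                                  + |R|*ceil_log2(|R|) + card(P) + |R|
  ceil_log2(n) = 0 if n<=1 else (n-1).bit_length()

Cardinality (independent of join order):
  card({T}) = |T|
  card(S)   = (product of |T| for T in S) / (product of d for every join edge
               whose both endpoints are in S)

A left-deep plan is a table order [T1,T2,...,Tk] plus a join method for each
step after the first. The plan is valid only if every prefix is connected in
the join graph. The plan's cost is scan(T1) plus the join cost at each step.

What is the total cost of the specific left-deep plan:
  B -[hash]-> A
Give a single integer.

10000

step 1: scan B: cost=500, card=500
step 2: join A via hash
    card(P join A) = 500*500/(10) = 25000
    cost = 500 + 2*500*9 + 500 = 10000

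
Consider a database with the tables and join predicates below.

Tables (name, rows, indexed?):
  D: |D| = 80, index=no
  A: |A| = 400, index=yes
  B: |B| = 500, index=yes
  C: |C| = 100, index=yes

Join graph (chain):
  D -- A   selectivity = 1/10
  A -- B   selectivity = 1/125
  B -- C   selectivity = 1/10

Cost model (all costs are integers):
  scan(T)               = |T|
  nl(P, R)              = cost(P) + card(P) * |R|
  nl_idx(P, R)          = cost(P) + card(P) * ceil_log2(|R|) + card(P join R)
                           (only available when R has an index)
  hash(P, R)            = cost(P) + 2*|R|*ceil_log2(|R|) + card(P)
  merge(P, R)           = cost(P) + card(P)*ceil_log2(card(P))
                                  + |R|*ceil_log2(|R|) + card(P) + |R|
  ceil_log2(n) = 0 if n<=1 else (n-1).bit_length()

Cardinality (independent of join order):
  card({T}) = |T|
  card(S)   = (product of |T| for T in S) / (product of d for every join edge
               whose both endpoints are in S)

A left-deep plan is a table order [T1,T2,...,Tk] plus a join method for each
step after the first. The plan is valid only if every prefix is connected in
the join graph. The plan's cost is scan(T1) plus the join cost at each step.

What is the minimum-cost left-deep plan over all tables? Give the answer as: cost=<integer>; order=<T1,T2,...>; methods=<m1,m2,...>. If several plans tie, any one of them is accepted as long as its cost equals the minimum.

cost=22520; order=A,B,D,C; methods=nl_idx,hash,hash

Selinger DP (subsets sized 1..n):
  {D}: scan cost=80, card=80
  {A}: scan cost=400, card=400
  {B}: scan cost=500, card=500
  {C}: scan cost=100, card=100
  {AD}: card=3200; try (D,hash)→1920, (A,nl_idx)→4000, (A,merge)→4720, (D,merge)→5040, (A,hash)→7360, (A,nl)→32080 …(+1); best=1920 via (D,hash)
  {AB}: card=1600; try (B,nl_idx)→5600, (A,nl_idx)→6600, (A,hash)→8200, (B,merge)→9400, (A,merge)→9500, (B,hash)→9800 …(+2); best=5600 via (B,nl_idx)
  {BC}: card=5000; try (C,hash)→2400, (B,merge)→5900, (B,nl_idx)→6000, (C,merge)→6300, (C,nl_idx)→9000, (B,hash)→9200 …(+2); best=2400 via (C,hash)
  {ABD}: card=12800; try (D,hash)→8320, (B,hash)→14120, (D,merge)→25440, (B,nl_idx)→43520, (B,merge)→48520, (D,nl)→133600 …(+1); best=8320 via (D,hash)
  {ABC}: card=16000; try (C,hash)→8600, (A,hash)→14600, (C,merge)→25600, (C,nl_idx)→32800, (A,nl_idx)→63400, (A,merge)→76400 …(+2); best=8600 via (C,hash)
  {ABCD}: card=128000; try (C,hash)→22520, (D,hash)→25720, (C,merge)→201120, (C,nl_idx)→225920, (D,merge)→249240, (C,nl)→1288320 …(+1); best=22520 via (C,hash)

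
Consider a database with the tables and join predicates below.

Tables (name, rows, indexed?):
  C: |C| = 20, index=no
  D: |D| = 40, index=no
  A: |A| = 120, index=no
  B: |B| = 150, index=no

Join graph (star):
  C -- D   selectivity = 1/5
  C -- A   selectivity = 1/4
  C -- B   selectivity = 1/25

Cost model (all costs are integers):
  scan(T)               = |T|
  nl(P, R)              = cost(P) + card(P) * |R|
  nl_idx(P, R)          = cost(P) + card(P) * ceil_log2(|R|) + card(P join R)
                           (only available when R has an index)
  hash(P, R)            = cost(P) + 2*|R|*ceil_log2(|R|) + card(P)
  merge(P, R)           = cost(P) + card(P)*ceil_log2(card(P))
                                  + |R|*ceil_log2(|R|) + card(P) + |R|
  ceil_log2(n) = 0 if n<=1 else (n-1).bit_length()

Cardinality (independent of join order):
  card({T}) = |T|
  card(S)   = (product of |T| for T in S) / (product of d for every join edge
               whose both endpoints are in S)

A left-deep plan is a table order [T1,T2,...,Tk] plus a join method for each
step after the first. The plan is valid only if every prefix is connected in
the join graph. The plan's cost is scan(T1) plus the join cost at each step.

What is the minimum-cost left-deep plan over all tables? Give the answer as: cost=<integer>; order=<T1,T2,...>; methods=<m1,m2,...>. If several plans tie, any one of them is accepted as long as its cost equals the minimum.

cost=3740; order=B,C,D,A; methods=hash,hash,hash

Selinger DP (subsets sized 1..n):
  {C}: scan cost=20, card=20
  {D}: scan cost=40, card=40
  {A}: scan cost=120, card=120
  {B}: scan cost=150, card=150
  {CD}: card=160; try (C,hash)→280, (D,merge)→420, (C,merge)→440, (D,hash)→520, (D,nl)→820, (C,nl)→840; best=280 via (C,hash)
  {AC}: card=600; try (C,hash)→440, (A,merge)→1100, (C,merge)→1200, (A,hash)→1720, (A,nl)→2420, (C,nl)→2520; best=440 via (C,hash)
  {BC}: card=120; try (C,hash)→500, (B,merge)→1490, (C,merge)→1620, (B,hash)→2440, (B,nl)→3020, (C,nl)→3150; best=500 via (C,hash)
  {ACD}: card=4800; try (D,hash)→1520, (A,hash)→2120, (A,merge)→2680, (D,merge)→7320, (A,nl)→19480, (D,nl)→24440; best=1520 via (D,hash)
  {BCD}: card=960; try (D,hash)→1100, (D,merge)→1740, (B,hash)→2840, (B,merge)→3070, (D,nl)→5300, (B,nl)→24280; best=1100 via (D,hash)
  {ABC}: card=3600; try (A,hash)→2300, (A,merge)→2420, (B,hash)→3440, (B,merge)→8390, (A,nl)→14900, (B,nl)→90440; best=2300 via (A,hash)
  {ABCD}: card=28800; try (A,hash)→3740, (D,hash)→6380, (B,hash)→8720, (A,merge)→12620, (D,merge)→49380, (B,merge)→70070 …(+3); best=3740 via (A,hash)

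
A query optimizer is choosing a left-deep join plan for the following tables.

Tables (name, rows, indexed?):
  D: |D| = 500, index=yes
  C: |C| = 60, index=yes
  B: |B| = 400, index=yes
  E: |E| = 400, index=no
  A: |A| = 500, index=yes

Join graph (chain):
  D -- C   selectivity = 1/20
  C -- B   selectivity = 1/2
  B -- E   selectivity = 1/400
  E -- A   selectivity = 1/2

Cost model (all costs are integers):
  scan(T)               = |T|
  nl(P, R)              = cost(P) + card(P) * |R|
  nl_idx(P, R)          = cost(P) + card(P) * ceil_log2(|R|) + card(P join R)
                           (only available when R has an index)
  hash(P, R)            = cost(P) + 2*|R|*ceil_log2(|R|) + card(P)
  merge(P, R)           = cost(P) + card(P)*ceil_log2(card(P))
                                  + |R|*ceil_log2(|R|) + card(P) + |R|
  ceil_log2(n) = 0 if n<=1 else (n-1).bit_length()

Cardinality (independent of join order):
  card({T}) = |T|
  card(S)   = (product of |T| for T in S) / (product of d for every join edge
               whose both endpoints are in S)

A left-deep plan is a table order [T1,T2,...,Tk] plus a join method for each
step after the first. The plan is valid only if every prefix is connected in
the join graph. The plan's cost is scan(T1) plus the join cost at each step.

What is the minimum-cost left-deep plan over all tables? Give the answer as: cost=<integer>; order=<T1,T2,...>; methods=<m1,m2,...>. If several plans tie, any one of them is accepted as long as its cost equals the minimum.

Selinger DP (subsets sized 1..n):
  {D}: scan cost=500, card=500
  {C}: scan cost=60, card=60
  {B}: scan cost=400, card=400
  {E}: scan cost=400, card=400
  {A}: scan cost=500, card=500
  {CD}: card=1500; try (C,hash)→1720, (D,nl_idx)→2100, (C,nl_idx)→5000, (D,merge)→5480, (C,merge)→5920, (D,hash)→9120 …(+2); best=1720 via (C,hash)
  {BC}: card=12000; try (C,hash)→1520, (B,merge)→4480, (C,merge)→4820, (B,hash)→7320, (B,nl_idx)→12600, (C,nl_idx)→14800 …(+2); best=1520 via (C,hash)
  {BE}: card=400; try (B,nl_idx)→4400, (E,hash)→8000, (B,hash)→8000, (E,merge)→8400, (B,merge)→8400, (E,nl)→160400 …(+1); best=4400 via (B,nl_idx)
  {AE}: card=100000; try (E,hash)→8200, (A,merge)→9400, (E,merge)→9500, (A,hash)→9800, (A,nl_idx)→104000, (A,nl)→200400 …(+1); best=8200 via (E,hash)
  {BCD}: card=300000; try (B,hash)→10420, (D,hash)→22520, (B,merge)→23720, (D,merge)→186520, (B,nl_idx)→315220, (D,nl_idx)→409520 …(+2); best=10420 via (B,hash)
  {BCE}: card=12000; try (C,hash)→5520, (C,merge)→8820, (C,nl_idx)→18800, (E,hash)→20720, (C,nl)→28400, (E,merge)→185520 …(+1); best=5520 via (C,hash)
  {ABE}: card=100000; try (A,merge)→13400, (A,hash)→13800, (A,nl_idx)→108000, (B,hash)→115400, (A,nl)→204400, (B,nl_idx)→1008200 …(+2); best=13400 via (A,merge)
  {BCDE}: card=300000; try (D,hash)→26520, (D,merge)→190520, (E,hash)→317620, (D,nl_idx)→413520, (D,nl)→6005520, (E,merge)→6014420 …(+1); best=26520 via (D,hash)
  {ABCE}: card=3000000; try (A,hash)→26520, (C,hash)→114120, (A,merge)→190520, (C,merge)→1813820, (A,nl_idx)→3113520, (C,nl_idx)→3613400 …(+2); best=26520 via (A,hash)
  {ABCDE}: card=75000000; try (A,hash)→335520, (D,hash)→3035520, (A,merge)→6031520, (D,merge)→69031520, (A,nl_idx)→77726520, (D,nl_idx)→102026520 …(+2); best=335520 via (A,hash)

cost=335520; order=E,B,C,D,A; methods=nl_idx,hash,hash,hash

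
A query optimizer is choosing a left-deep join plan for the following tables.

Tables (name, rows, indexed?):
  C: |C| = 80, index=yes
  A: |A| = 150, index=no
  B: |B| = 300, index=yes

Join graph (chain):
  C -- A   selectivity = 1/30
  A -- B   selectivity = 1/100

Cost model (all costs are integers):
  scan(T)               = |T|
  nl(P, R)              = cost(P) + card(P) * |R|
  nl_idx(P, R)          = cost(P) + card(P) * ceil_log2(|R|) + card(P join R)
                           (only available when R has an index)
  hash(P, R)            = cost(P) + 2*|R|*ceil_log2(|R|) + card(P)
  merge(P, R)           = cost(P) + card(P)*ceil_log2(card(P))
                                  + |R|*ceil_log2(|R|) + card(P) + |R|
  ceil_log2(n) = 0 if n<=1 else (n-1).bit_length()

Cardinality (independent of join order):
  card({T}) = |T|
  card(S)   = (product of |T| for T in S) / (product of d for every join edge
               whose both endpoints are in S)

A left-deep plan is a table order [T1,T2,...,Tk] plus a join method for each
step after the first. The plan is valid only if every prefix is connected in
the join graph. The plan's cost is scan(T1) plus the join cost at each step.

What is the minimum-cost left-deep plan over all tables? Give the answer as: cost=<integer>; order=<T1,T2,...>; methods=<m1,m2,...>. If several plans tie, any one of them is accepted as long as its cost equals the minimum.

Selinger DP (subsets sized 1..n):
  {C}: scan cost=80, card=80
  {A}: scan cost=150, card=150
  {B}: scan cost=300, card=300
  {AC}: card=400; try (C,hash)→1420, (C,nl_idx)→1600, (A,merge)→2070, (C,merge)→2140, (A,hash)→2560, (A,nl)→12080 …(+1); best=1420 via (C,hash)
  {AB}: card=450; try (B,nl_idx)→1950, (A,hash)→3000, (B,merge)→4500, (A,merge)→4650, (B,hash)→5700, (B,nl)→45150 …(+1); best=1950 via (B,nl_idx)
  {ABC}: card=1200; try (C,hash)→3520, (B,nl_idx)→6220, (C,nl_idx)→6300, (C,merge)→7090, (B,hash)→7220, (B,merge)→8420 …(+2); best=3520 via (C,hash)

cost=3520; order=A,B,C; methods=nl_idx,hash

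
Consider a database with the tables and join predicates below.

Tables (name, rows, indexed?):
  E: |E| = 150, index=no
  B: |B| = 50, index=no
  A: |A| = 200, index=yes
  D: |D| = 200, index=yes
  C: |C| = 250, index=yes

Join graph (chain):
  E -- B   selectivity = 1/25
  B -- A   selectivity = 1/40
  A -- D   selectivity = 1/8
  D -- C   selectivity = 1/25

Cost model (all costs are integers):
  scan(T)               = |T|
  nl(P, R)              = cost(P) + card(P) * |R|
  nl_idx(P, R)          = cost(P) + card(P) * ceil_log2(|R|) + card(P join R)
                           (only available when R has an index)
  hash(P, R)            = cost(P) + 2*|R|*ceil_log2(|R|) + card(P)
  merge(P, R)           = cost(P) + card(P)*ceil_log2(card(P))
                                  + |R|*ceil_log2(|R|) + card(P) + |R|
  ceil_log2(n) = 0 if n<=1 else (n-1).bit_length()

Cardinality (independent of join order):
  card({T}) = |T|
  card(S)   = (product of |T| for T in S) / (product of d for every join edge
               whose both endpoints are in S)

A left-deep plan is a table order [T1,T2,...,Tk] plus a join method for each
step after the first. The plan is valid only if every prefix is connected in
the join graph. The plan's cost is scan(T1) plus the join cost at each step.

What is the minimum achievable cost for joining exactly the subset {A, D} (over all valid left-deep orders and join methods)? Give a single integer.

Selinger DP over subsets of {A,D}:
  {A}: scan cost=200, card=200
  {D}: scan cost=200, card=200
  {AD}: card=5000; try (D,hash)→3600, (A,hash)→3600, (D,merge)→3800, (A,merge)→3800, (D,nl_idx)→6800, (A,nl_idx)→6800 …(+2); best=3600 via (D,hash)

3600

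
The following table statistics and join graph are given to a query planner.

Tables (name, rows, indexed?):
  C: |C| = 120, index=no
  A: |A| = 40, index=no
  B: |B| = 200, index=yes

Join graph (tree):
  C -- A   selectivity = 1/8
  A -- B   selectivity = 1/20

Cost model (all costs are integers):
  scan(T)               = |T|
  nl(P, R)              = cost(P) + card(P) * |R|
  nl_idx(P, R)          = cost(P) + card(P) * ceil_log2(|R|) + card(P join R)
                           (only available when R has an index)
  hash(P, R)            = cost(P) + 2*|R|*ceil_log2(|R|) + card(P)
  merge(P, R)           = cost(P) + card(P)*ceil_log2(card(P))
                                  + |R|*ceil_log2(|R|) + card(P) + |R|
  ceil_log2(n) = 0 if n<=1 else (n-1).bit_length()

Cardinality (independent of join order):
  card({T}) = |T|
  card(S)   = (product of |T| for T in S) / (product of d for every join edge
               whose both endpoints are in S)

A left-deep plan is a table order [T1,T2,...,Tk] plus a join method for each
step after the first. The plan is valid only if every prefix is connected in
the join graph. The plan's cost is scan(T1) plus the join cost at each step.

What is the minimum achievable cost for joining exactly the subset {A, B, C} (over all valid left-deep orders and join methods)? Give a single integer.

Selinger DP over subsets of {A,B,C}:
  {C}: scan cost=120, card=120
  {A}: scan cost=40, card=40
  {B}: scan cost=200, card=200
  {AC}: card=600; try (A,hash)→720, (C,merge)→1280, (A,merge)→1360, (C,hash)→1760, (C,nl)→4840, (A,nl)→4920; best=720 via (A,hash)
  {AB}: card=400; try (B,nl_idx)→760, (A,hash)→880, (B,merge)→2120, (A,merge)→2280, (B,hash)→3280, (B,nl)→8040 …(+1); best=760 via (B,nl_idx)
  {ABC}: card=6000; try (C,hash)→2840, (B,hash)→4520, (C,merge)→5720, (B,merge)→9120, (B,nl_idx)→11520, (C,nl)→48760 …(+1); best=2840 via (C,hash)

2840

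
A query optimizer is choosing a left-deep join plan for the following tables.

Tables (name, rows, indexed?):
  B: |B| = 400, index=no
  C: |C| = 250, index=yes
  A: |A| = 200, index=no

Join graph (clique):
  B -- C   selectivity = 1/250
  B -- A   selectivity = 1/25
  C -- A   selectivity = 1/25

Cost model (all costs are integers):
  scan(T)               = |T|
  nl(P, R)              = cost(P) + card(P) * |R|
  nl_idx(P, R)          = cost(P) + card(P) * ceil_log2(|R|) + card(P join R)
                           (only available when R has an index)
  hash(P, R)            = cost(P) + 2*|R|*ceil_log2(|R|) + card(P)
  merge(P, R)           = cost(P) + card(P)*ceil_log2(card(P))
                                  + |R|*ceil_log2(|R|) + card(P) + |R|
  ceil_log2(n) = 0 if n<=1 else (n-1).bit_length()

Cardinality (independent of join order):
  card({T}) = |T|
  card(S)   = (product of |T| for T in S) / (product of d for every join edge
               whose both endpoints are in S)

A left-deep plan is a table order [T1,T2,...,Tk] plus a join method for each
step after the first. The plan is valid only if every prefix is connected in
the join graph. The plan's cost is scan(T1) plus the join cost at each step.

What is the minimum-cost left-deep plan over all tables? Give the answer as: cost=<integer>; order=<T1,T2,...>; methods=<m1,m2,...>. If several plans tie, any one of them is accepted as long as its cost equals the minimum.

Selinger DP (subsets sized 1..n):
  {B}: scan cost=400, card=400
  {C}: scan cost=250, card=250
  {A}: scan cost=200, card=200
  {BC}: card=400; try (C,nl_idx)→4000, (C,hash)→4800, (B,merge)→6500, (C,merge)→6650, (B,hash)→7700, (B,nl)→100250 …(+1); best=4000 via (C,nl_idx)
  {AB}: card=3200; try (A,hash)→4000, (B,merge)→6000, (A,merge)→6200, (B,hash)→7600, (B,nl)→80200, (A,nl)→80400; best=4000 via (A,hash)
  {AC}: card=2000; try (A,hash)→3700, (C,nl_idx)→3800, (C,merge)→4250, (A,merge)→4300, (C,hash)→4400, (C,nl)→50200 …(+1); best=3700 via (A,hash)
  {ABC}: card=128; try (A,hash)→7600, (A,merge)→9800, (C,hash)→11200, (B,hash)→12900, (C,nl_idx)→29728, (B,merge)→31700 …(+4); best=7600 via (A,hash)

cost=7600; order=B,C,A; methods=nl_idx,hash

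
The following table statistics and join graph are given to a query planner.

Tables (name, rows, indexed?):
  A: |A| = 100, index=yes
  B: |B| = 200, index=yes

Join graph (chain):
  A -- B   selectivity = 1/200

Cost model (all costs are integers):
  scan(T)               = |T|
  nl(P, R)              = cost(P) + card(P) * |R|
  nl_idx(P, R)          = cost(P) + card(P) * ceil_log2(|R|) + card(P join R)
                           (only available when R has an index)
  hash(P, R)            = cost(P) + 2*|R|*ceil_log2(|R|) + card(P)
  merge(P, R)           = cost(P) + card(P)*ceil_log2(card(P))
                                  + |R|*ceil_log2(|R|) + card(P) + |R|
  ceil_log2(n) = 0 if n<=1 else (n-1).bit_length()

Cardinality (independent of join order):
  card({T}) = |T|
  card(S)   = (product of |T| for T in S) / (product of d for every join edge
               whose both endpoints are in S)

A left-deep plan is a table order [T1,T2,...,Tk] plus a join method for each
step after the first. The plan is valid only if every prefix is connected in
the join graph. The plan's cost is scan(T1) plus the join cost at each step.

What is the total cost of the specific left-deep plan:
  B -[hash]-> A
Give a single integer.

1800

step 1: scan B: cost=200, card=200
step 2: join A via hash
    card(P join A) = 200*100/(200) = 100
    cost = 200 + 2*100*7 + 200 = 1800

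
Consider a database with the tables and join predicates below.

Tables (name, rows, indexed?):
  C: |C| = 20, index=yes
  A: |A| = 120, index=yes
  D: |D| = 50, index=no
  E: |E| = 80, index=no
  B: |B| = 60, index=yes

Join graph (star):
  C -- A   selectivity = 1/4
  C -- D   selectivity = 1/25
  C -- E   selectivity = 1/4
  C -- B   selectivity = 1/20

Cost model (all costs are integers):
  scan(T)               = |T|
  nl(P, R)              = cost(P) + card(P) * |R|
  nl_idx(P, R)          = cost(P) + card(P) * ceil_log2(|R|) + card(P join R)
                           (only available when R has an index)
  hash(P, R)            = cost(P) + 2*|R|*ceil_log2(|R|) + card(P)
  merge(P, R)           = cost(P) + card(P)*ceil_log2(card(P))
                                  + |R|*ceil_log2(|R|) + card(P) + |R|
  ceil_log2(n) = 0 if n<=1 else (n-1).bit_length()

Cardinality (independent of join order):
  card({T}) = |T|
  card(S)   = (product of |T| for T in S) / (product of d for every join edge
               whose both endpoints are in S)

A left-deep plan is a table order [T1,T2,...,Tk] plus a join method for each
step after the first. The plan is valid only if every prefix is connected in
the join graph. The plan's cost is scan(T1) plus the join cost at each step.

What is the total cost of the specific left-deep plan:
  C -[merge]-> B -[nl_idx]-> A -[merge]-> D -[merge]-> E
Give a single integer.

step 1: scan C: cost=20, card=20
step 2: join B via merge
    card(P join B) = 20*60/(20) = 60
    cost = 20 + 20*5 + 60*6 + 20 + 60 = 560
step 3: join A via nl_idx
    card(P join A) = 60*120/(4) = 1800
    cost = 560 + 60*7 + 1800 = 2780
step 4: join D via merge
    card(P join D) = 1800*50/(25) = 3600
    cost = 2780 + 1800*11 + 50*6 + 1800 + 50 = 24730
step 5: join E via merge
    card(P join E) = 3600*80/(4) = 72000
    cost = 24730 + 3600*12 + 80*7 + 3600 + 80 = 72170

72170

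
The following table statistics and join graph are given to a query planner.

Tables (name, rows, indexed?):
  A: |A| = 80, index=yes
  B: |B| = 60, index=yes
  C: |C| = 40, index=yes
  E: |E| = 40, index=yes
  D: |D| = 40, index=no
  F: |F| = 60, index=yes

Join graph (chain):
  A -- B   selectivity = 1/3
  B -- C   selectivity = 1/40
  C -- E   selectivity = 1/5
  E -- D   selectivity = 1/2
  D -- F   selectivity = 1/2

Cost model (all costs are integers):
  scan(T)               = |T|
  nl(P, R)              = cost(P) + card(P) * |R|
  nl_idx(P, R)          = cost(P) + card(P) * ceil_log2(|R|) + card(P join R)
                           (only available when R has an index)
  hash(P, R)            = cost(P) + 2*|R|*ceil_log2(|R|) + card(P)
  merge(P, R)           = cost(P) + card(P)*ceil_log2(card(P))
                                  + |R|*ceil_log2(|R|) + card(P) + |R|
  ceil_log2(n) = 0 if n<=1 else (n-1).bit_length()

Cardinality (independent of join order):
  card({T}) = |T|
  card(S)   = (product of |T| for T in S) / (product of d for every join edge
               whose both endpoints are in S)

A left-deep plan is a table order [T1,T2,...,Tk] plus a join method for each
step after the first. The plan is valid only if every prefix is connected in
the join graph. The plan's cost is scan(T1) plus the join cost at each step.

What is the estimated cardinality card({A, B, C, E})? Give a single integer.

12800

Tables in S: A(80), B(60), C(40), E(40)
Edges inside S: A-B(d=3), B-C(d=40), C-E(d=5)
numerator = 80 * 60 * 40 * 40 = 7680000
denominator = 3 * 40 * 5 = 600
card(S) = 7680000 / 600 = 12800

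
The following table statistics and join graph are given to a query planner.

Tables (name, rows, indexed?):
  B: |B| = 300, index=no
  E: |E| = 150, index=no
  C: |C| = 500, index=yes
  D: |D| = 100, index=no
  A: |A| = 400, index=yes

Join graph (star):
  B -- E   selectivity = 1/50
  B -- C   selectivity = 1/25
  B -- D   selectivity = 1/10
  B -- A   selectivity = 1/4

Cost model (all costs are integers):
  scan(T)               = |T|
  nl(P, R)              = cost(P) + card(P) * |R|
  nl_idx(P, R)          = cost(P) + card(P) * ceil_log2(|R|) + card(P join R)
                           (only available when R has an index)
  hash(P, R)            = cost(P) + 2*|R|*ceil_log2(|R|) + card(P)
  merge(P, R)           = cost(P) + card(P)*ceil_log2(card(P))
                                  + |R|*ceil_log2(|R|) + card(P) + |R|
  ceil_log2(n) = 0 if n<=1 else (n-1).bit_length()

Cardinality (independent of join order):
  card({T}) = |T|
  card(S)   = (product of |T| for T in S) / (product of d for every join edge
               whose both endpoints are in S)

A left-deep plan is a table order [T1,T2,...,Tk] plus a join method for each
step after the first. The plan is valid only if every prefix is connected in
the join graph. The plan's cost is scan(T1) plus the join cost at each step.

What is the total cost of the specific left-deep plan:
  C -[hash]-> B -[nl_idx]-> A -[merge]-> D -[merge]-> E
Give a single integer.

step 1: scan C: cost=500, card=500
step 2: join B via hash
    card(P join B) = 500*300/(25) = 6000
    cost = 500 + 2*300*9 + 500 = 6400
step 3: join A via nl_idx
    card(P join A) = 6000*400/(4) = 600000
    cost = 6400 + 6000*9 + 600000 = 660400
step 4: join D via merge
    card(P join D) = 600000*100/(10) = 6000000
    cost = 660400 + 600000*20 + 100*7 + 600000 + 100 = 13261200
step 5: join E via merge
    card(P join E) = 6000000*150/(50) = 18000000
    cost = 13261200 + 6000000*23 + 150*8 + 6000000 + 150 = 157262550

157262550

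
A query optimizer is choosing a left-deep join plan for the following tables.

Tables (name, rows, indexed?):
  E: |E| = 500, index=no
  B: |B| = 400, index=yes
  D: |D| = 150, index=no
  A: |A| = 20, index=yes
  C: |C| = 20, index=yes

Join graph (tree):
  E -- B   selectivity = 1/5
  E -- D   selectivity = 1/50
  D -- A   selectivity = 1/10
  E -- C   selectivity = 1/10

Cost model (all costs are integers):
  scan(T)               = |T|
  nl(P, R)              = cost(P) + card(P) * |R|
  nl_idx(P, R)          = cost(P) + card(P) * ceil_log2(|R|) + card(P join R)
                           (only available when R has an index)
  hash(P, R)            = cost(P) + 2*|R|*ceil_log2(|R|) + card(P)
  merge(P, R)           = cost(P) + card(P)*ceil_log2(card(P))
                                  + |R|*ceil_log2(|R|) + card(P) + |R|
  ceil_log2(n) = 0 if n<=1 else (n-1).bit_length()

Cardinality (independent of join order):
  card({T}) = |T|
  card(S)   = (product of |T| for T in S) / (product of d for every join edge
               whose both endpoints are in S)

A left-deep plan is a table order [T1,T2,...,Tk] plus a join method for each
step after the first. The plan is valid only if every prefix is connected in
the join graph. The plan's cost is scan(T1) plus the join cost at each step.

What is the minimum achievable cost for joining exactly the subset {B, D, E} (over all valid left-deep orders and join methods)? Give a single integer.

12100

Selinger DP over subsets of {B,D,E}:
  {E}: scan cost=500, card=500
  {B}: scan cost=400, card=400
  {D}: scan cost=150, card=150
  {BE}: card=40000; try (B,hash)→8200, (E,merge)→9400, (B,merge)→9500, (E,hash)→9800, (B,nl_idx)→45000, (E,nl)→200400 …(+1); best=8200 via (B,hash)
  {DE}: card=1500; try (D,hash)→3400, (E,merge)→6500, (D,merge)→6850, (E,hash)→9300, (E,nl)→75150, (D,nl)→75500; best=3400 via (D,hash)
  {BDE}: card=120000; try (B,hash)→12100, (B,merge)→25400, (D,hash)→50600, (B,nl_idx)→136900, (B,nl)→603400, (D,merge)→689550 …(+1); best=12100 via (B,hash)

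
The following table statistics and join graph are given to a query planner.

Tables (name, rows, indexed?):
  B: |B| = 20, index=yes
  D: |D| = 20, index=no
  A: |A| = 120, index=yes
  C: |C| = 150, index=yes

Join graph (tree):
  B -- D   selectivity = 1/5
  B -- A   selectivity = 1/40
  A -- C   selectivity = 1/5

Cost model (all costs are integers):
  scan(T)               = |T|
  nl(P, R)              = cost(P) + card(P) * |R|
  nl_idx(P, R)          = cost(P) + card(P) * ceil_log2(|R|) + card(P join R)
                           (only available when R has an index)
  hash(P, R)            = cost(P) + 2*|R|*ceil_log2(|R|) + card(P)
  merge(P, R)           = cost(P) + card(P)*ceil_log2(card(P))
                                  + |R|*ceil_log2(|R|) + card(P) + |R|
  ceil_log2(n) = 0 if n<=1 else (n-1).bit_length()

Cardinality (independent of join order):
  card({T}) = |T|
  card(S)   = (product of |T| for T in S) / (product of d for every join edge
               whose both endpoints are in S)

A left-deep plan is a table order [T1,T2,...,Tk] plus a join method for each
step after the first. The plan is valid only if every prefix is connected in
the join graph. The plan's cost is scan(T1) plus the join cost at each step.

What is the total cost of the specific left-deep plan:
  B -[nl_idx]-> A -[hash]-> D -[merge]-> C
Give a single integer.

3990

step 1: scan B: cost=20, card=20
step 2: join A via nl_idx
    card(P join A) = 20*120/(40) = 60
    cost = 20 + 20*7 + 60 = 220
step 3: join D via hash
    card(P join D) = 60*20/(5) = 240
    cost = 220 + 2*20*5 + 60 = 480
step 4: join C via merge
    card(P join C) = 240*150/(5) = 7200
    cost = 480 + 240*8 + 150*8 + 240 + 150 = 3990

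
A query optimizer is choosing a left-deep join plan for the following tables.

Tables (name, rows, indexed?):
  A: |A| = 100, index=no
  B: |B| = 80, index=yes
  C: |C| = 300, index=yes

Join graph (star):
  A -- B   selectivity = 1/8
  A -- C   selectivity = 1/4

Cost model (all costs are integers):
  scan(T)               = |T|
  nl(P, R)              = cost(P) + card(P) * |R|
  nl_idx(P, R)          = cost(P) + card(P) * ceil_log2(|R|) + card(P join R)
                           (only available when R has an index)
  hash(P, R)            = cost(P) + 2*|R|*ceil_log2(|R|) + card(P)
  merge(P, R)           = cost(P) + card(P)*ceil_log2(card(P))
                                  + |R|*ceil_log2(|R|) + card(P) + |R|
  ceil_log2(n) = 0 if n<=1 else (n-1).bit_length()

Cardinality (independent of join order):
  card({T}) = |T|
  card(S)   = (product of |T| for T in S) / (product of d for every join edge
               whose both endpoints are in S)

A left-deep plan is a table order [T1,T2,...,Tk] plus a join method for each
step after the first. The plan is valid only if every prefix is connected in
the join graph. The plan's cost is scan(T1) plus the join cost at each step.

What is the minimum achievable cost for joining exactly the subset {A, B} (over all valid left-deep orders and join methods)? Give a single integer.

Selinger DP over subsets of {A,B}:
  {A}: scan cost=100, card=100
  {B}: scan cost=80, card=80
  {AB}: card=1000; try (B,hash)→1320, (A,merge)→1520, (B,merge)→1540, (A,hash)→1560, (B,nl_idx)→1800, (A,nl)→8080 …(+1); best=1320 via (B,hash)

1320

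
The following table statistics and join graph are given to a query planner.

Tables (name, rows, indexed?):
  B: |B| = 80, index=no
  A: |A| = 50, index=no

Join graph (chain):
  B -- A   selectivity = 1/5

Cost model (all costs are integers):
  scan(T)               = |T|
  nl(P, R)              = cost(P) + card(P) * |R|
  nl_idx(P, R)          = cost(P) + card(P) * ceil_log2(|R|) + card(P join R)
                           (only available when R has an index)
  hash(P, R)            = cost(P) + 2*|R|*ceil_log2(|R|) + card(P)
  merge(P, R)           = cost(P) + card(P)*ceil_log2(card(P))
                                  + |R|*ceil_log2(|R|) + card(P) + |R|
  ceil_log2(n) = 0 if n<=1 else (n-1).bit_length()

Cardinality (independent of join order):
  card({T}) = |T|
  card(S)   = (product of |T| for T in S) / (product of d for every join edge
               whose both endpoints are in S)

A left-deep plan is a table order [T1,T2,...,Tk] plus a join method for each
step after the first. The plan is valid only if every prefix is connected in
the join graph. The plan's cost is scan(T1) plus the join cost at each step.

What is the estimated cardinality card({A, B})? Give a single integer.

Tables in S: A(50), B(80)
Edges inside S: B-A(d=5)
numerator = 50 * 80 = 4000
denominator = 5 = 5
card(S) = 4000 / 5 = 800

800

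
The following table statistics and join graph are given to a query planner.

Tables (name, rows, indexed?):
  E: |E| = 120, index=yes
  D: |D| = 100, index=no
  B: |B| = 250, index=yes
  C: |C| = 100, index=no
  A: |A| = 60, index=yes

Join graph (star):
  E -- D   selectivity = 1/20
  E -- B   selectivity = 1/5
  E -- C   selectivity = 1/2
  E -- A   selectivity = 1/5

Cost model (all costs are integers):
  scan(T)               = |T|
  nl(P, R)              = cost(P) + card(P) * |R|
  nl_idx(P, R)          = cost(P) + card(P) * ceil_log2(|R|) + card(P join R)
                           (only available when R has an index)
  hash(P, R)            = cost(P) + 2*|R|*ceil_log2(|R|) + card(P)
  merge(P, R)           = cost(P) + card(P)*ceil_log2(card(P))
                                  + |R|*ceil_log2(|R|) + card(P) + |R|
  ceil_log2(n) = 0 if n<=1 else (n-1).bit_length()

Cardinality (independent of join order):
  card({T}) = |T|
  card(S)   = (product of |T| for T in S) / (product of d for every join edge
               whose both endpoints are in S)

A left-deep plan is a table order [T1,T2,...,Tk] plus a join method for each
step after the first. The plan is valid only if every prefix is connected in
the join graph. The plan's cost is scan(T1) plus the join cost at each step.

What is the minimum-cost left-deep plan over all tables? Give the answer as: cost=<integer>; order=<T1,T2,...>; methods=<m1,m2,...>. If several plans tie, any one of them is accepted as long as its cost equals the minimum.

cost=375320; order=D,E,A,B,C; methods=nl_idx,hash,hash,hash

Selinger DP (subsets sized 1..n):
  {E}: scan cost=120, card=120
  {D}: scan cost=100, card=100
  {B}: scan cost=250, card=250
  {C}: scan cost=100, card=100
  {A}: scan cost=60, card=60
  {DE}: card=600; try (E,nl_idx)→1400, (D,hash)→1640, (E,merge)→1860, (E,hash)→1880, (D,merge)→1880, (E,nl)→12100 …(+1); best=1400 via (E,nl_idx)
  {BE}: card=6000; try (E,hash)→2180, (B,merge)→3330, (E,merge)→3460, (B,hash)→4240, (B,nl_idx)→7080, (E,nl_idx)→8000 …(+2); best=2180 via (E,hash)
  {CE}: card=6000; try (C,hash)→1640, (E,merge)→1860, (E,hash)→1880, (C,merge)→1880, (E,nl_idx)→6800, (E,nl)→12100 …(+1); best=1640 via (C,hash)
  {AE}: card=1440; try (A,hash)→960, (E,merge)→1440, (A,merge)→1500, (E,hash)→1800, (E,nl_idx)→1920, (A,nl_idx)→2280 …(+2); best=960 via (A,hash)
  {BDE}: card=30000; try (B,hash)→6000, (D,hash)→9580, (B,merge)→10250, (B,nl_idx)→36200, (D,merge)→86980, (B,nl)→151400 …(+1); best=6000 via (B,hash)
  {CDE}: card=30000; try (C,hash)→3400, (C,merge)→8800, (D,hash)→9040, (C,nl)→61400, (D,merge)→86440, (D,nl)→601640; best=3400 via (C,hash)
  {ADE}: card=7200; try (A,hash)→2720, (D,hash)→3800, (A,merge)→8420, (A,nl_idx)→12200, (D,merge)→19040, (A,nl)→37400 …(+1); best=2720 via (A,hash)
  {BCE}: card=300000; try (C,hash)→9580, (B,hash)→11640, (C,merge)→86980, (B,merge)→87890, (B,nl_idx)→349640, (C,nl)→602180 …(+1); best=9580 via (C,hash)
  {ABE}: card=72000; try (B,hash)→6400, (A,hash)→8900, (B,merge)→20490, (B,nl_idx)→84480, (A,merge)→86600, (A,nl_idx)→110180 …(+2); best=6400 via (B,hash)
  {ACE}: card=72000; try (C,hash)→3800, (A,hash)→8360, (C,merge)→19040, (A,merge)→86060, (A,nl_idx)→109640, (C,nl)→144960 …(+1); best=3800 via (C,hash)
  {BCDE}: card=1500000; try (C,hash)→37400, (B,hash)→37400, (D,hash)→310980, (B,merge)→485650, (C,merge)→486800, (B,nl_idx)→1743400 …(+4); best=37400 via (C,hash)
  {ABDE}: card=360000; try (B,hash)→13920, (A,hash)→36720, (D,hash)→79800, (B,merge)→105770, (B,nl_idx)→420320, (A,merge)→486420 …(+5); best=13920 via (B,hash)
  {ACDE}: card=360000; try (C,hash)→11320, (A,hash)→34120, (D,hash)→77200, (C,merge)→104320, (A,merge)→483820, (A,nl_idx)→543400 …(+4); best=11320 via (C,hash)
  {ABCE}: card=3600000; try (C,hash)→79800, (B,hash)→79800, (A,hash)→310300, (B,merge)→1302050, (C,merge)→1303200, (B,nl_idx)→4179800 …(+5); best=79800 via (C,hash)
  {ABCDE}: card=18000000; try (C,hash)→375320, (B,hash)→375320, (A,hash)→1538120, (D,hash)→3681200, (B,merge)→7213570, (C,merge)→7214720 …(+8); best=375320 via (C,hash)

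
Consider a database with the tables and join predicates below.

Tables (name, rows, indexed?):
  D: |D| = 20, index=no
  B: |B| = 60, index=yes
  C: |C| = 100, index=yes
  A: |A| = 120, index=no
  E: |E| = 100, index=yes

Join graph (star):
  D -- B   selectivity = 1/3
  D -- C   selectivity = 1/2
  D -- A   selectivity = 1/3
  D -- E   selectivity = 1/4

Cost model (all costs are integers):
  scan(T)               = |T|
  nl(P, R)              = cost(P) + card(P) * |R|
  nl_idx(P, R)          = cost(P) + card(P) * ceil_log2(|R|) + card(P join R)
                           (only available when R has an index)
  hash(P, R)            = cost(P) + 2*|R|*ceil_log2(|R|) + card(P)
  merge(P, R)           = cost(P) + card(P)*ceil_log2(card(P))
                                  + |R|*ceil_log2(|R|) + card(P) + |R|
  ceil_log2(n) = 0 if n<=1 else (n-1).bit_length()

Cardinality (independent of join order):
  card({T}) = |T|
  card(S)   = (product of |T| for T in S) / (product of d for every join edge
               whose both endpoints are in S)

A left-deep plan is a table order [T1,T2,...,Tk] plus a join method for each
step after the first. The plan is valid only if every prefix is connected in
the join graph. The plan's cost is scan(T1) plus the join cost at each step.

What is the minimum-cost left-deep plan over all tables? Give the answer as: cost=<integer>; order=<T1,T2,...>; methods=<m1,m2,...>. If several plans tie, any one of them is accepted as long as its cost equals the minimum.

cost=414700; order=E,D,B,A,C; methods=hash,hash,hash,hash

Selinger DP (subsets sized 1..n):
  {D}: scan cost=20, card=20
  {B}: scan cost=60, card=60
  {C}: scan cost=100, card=100
  {A}: scan cost=120, card=120
  {E}: scan cost=100, card=100
  {BD}: card=400; try (D,hash)→320, (B,nl_idx)→540, (B,merge)→560, (D,merge)→600, (B,hash)→760, (B,nl)→1220 …(+1); best=320 via (D,hash)
  {CD}: card=1000; try (D,hash)→400, (C,merge)→940, (D,merge)→1020, (C,nl_idx)→1160, (C,hash)→1440, (C,nl)→2020 …(+1); best=400 via (D,hash)
  {AD}: card=800; try (D,hash)→440, (A,merge)→1100, (D,merge)→1200, (A,hash)→1720, (A,nl)→2420, (D,nl)→2520; best=440 via (D,hash)
  {DE}: card=500; try (D,hash)→400, (E,nl_idx)→660, (E,merge)→940, (D,merge)→1020, (E,hash)→1440, (E,nl)→2020 …(+1); best=400 via (D,hash)
  {BCD}: card=20000; try (C,hash)→2120, (B,hash)→2120, (C,merge)→5120, (B,merge)→11820, (C,nl_idx)→23120, (B,nl_idx)→26400 …(+2); best=2120 via (C,hash)
  {ABD}: card=16000; try (B,hash)→1960, (A,hash)→2400, (A,merge)→5280, (B,merge)→9660, (B,nl_idx)→21240, (A,nl)→48320 …(+1); best=1960 via (B,hash)
  {BDE}: card=10000; try (B,hash)→1620, (E,hash)→2120, (E,merge)→5120, (B,merge)→5820, (E,nl_idx)→13120, (B,nl_idx)→13400 …(+2); best=1620 via (B,hash)
  {ACD}: card=40000; try (C,hash)→2640, (A,hash)→3080, (C,merge)→10040, (A,merge)→12360, (C,nl_idx)→46040, (C,nl)→80440 …(+1); best=2640 via (C,hash)
  {CDE}: card=25000; try (C,hash)→2300, (E,hash)→2800, (C,merge)→6200, (E,merge)→12200, (C,nl_idx)→28900, (E,nl_idx)→32400 …(+2); best=2300 via (C,hash)
  {ADE}: card=20000; try (A,hash)→2580, (E,hash)→2640, (A,merge)→6360, (E,merge)→10040, (E,nl_idx)→26040, (A,nl)→60400 …(+1); best=2580 via (A,hash)
  {ABCD}: card=800000; try (C,hash)→19360, (A,hash)→23800, (B,hash)→43360, (C,merge)→242760, (A,merge)→323080, (B,merge)→683060 …(+5); best=19360 via (C,hash)
  {BCDE}: card=500000; try (C,hash)→13020, (E,hash)→23520, (B,hash)→28020, (C,merge)→152420, (E,merge)→322920, (B,merge)→402720 …(+6); best=13020 via (C,hash)
  {ABDE}: card=400000; try (A,hash)→13300, (E,hash)→19360, (B,hash)→23300, (A,merge)→152580, (E,merge)→242760, (B,merge)→323000 …(+5); best=13300 via (A,hash)
  {ACDE}: card=1000000; try (C,hash)→23980, (A,hash)→28980, (E,hash)→44040, (C,merge)→323380, (A,merge)→403260, (E,merge)→683440 …(+5); best=23980 via (C,hash)
  {ABCDE}: card=20000000; try (C,hash)→414700, (A,hash)→514700, (E,hash)→820760, (B,hash)→1024700, (C,merge)→8014100, (A,merge)→10013980 …(+9); best=414700 via (C,hash)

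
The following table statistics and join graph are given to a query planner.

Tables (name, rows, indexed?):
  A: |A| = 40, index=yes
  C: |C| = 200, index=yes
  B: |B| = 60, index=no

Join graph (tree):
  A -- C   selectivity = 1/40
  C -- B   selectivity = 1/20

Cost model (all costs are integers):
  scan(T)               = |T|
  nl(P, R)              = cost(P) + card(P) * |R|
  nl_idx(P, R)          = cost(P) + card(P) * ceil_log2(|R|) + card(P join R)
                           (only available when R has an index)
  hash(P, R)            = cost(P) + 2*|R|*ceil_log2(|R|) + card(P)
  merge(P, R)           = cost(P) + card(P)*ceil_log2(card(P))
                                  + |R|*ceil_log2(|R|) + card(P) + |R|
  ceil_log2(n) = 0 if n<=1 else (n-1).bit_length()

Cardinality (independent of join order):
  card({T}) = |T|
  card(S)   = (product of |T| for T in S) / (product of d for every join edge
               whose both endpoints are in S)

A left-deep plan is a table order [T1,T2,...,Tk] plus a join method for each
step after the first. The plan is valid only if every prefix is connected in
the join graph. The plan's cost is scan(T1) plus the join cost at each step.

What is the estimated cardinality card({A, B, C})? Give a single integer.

600

Tables in S: A(40), B(60), C(200)
Edges inside S: A-C(d=40), C-B(d=20)
numerator = 40 * 60 * 200 = 480000
denominator = 40 * 20 = 800
card(S) = 480000 / 800 = 600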